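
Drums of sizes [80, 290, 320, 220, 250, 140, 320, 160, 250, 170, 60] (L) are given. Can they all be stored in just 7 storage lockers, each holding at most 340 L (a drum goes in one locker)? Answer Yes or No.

No

Total = 2260 L; ⌈2260/340⌉ = 7.
The bound of 7 does not rule out 7, but exhaustive search shows no assignment into 7 storage lockers of capacity 340 L exists — the minimum is 8.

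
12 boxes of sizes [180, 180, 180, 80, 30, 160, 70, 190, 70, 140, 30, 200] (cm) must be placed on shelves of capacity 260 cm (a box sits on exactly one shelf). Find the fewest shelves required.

Total = 200 + 190 + 180 + 180 + 180 + 160 + 140 + 80 + 70 + 70 + 30 + 30 = 1510 cm.
Lower bound: ⌈1510/260⌉ = 6 shelves.
Also, 7 boxes each exceed 130 cm, and no two of those can share a shelf, so at least 7 shelves are needed.
A packing using 7 shelves:
  shelf 1: 200 + 30 + 30 = 260
  shelf 2: 190 + 70 = 260
  shelf 3: 180 + 80 = 260
  shelf 4: 180 + 70 = 250
  shelf 5: 180 = 180
  shelf 6: 160 = 160
  shelf 7: 140 = 140
This matches the lower bound, so 7 is optimal.

7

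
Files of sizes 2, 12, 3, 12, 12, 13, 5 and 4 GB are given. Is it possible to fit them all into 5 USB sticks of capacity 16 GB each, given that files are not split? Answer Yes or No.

Yes

A valid assignment using 5 USB sticks:
  USB stick 1: 13 + 3 = 16
  USB stick 2: 12 + 4 = 16
  USB stick 3: 12 + 2 = 14
  USB stick 4: 12 = 12
  USB stick 5: 5 = 5
Every load is within 16 GB, so 5 USB sticks suffice.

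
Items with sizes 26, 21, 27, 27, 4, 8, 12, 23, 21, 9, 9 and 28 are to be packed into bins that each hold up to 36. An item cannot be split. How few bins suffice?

Total = 28 + 27 + 27 + 26 + 23 + 21 + 21 + 12 + 9 + 9 + 8 + 4 = 215.
Lower bound: ⌈215/36⌉ = 6 bins.
Also, 7 items each exceed 18, and no two of those can share a bin, so at least 7 bins are needed.
A packing using 7 bins:
  bin 1: 28 + 8 = 36
  bin 2: 27 + 9 = 36
  bin 3: 27 + 9 = 36
  bin 4: 26 + 4 = 30
  bin 5: 23 + 12 = 35
  bin 6: 21 = 21
  bin 7: 21 = 21
This matches the lower bound, so 7 is optimal.

7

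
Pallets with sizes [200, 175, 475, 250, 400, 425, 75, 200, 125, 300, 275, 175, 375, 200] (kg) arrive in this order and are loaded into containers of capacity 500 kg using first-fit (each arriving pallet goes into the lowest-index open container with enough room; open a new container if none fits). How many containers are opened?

  200 → container 1 (new)  [load 200/500]
  175 → container 1  [load 375/500]
  475 → container 2 (new)  [load 475/500]
  250 → container 3 (new)  [load 250/500]
  400 → container 4 (new)  [load 400/500]
  425 → container 5 (new)  [load 425/500]
  75 → container 1  [load 450/500]
  200 → container 3  [load 450/500]
  125 → container 6 (new)  [load 125/500]
  300 → container 6  [load 425/500]
  275 → container 7 (new)  [load 275/500]
  175 → container 7  [load 450/500]
  375 → container 8 (new)  [load 375/500]
  200 → container 9 (new)  [load 200/500]
9 containers opened.

9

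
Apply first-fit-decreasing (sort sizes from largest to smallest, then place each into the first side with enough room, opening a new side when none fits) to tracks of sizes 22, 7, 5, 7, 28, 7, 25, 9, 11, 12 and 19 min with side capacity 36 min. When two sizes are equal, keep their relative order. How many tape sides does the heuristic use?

Sorted descending: 28, 25, 22, 19, 12, 11, 9, 7, 7, 7, 5.
  28 → side 1 (new)  [load 28/36]
  25 → side 2 (new)  [load 25/36]
  22 → side 3 (new)  [load 22/36]
  19 → side 4 (new)  [load 19/36]
  12 → side 3  [load 34/36]
  11 → side 2  [load 36/36]
  9 → side 4  [load 28/36]
  7 → side 1  [load 35/36]
  7 → side 4  [load 35/36]
  7 → side 5 (new)  [load 7/36]
  5 → side 5  [load 12/36]
5 tape sides opened.

5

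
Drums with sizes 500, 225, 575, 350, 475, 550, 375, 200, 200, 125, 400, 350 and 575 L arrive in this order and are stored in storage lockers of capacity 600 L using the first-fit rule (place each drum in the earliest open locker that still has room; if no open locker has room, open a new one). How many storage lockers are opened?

9

  500 → locker 1 (new)  [load 500/600]
  225 → locker 2 (new)  [load 225/600]
  575 → locker 3 (new)  [load 575/600]
  350 → locker 2  [load 575/600]
  475 → locker 4 (new)  [load 475/600]
  550 → locker 5 (new)  [load 550/600]
  375 → locker 6 (new)  [load 375/600]
  200 → locker 6  [load 575/600]
  200 → locker 7 (new)  [load 200/600]
  125 → locker 4  [load 600/600]
  400 → locker 7  [load 600/600]
  350 → locker 8 (new)  [load 350/600]
  575 → locker 9 (new)  [load 575/600]
9 storage lockers opened.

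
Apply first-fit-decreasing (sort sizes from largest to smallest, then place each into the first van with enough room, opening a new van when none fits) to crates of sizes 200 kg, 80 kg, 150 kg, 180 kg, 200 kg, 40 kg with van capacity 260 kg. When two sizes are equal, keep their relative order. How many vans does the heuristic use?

Sorted descending: 200, 200, 180, 150, 80, 40.
  200 → van 1 (new)  [load 200/260]
  200 → van 2 (new)  [load 200/260]
  180 → van 3 (new)  [load 180/260]
  150 → van 4 (new)  [load 150/260]
  80 → van 3  [load 260/260]
  40 → van 1  [load 240/260]
4 vans opened.

4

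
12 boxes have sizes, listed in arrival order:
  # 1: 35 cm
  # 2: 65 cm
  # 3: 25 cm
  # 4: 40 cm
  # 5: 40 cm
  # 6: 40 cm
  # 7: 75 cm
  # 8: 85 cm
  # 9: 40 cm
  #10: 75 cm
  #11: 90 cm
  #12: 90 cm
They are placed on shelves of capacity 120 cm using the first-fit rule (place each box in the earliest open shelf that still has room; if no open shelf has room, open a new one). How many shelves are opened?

  35 → shelf 1 (new)  [load 35/120]
  65 → shelf 1  [load 100/120]
  25 → shelf 2 (new)  [load 25/120]
  40 → shelf 2  [load 65/120]
  40 → shelf 2  [load 105/120]
  40 → shelf 3 (new)  [load 40/120]
  75 → shelf 3  [load 115/120]
  85 → shelf 4 (new)  [load 85/120]
  40 → shelf 5 (new)  [load 40/120]
  75 → shelf 5  [load 115/120]
  90 → shelf 6 (new)  [load 90/120]
  90 → shelf 7 (new)  [load 90/120]
7 shelves opened.

7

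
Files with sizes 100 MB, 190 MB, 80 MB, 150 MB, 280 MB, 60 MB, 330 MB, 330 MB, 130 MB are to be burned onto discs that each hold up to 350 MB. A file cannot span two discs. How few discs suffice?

Total = 330 + 330 + 280 + 190 + 150 + 130 + 100 + 80 + 60 = 1650 MB.
Lower bound: ⌈1650/350⌉ = 5 discs.
A packing using 5 discs:
  disc 1: 330 = 330
  disc 2: 330 = 330
  disc 3: 280 + 60 = 340
  disc 4: 190 + 150 = 340
  disc 5: 130 + 100 + 80 = 310
This matches the lower bound, so 5 is optimal.

5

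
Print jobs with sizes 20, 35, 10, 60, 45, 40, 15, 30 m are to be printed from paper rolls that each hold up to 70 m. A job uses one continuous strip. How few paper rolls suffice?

4

Total = 60 + 45 + 40 + 35 + 30 + 20 + 15 + 10 = 255 m.
Lower bound: ⌈255/70⌉ = 4 paper rolls.
A packing using 4 paper rolls:
  roll 1: 60 + 10 = 70
  roll 2: 45 + 20 = 65
  roll 3: 40 + 30 = 70
  roll 4: 35 + 15 = 50
This matches the lower bound, so 4 is optimal.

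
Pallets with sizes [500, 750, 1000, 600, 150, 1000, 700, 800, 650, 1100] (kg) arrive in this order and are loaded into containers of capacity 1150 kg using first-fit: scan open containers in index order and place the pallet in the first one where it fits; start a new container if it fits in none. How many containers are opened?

8

  500 → container 1 (new)  [load 500/1150]
  750 → container 2 (new)  [load 750/1150]
  1000 → container 3 (new)  [load 1000/1150]
  600 → container 1  [load 1100/1150]
  150 → container 2  [load 900/1150]
  1000 → container 4 (new)  [load 1000/1150]
  700 → container 5 (new)  [load 700/1150]
  800 → container 6 (new)  [load 800/1150]
  650 → container 7 (new)  [load 650/1150]
  1100 → container 8 (new)  [load 1100/1150]
8 containers opened.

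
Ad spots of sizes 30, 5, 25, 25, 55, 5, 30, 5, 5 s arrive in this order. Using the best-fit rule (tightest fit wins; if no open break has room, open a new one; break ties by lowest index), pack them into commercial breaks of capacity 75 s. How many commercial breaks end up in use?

3

  30 → break 1 (new)  [load 30/75]
  5 → break 1  [load 35/75]
  25 → break 1  [load 60/75]
  25 → break 2 (new)  [load 25/75]
  55 → break 3 (new)  [load 55/75]
  5 → break 1  [load 65/75]
  30 → break 2  [load 55/75]
  5 → break 1  [load 70/75]
  5 → break 1  [load 75/75]
3 commercial breaks opened.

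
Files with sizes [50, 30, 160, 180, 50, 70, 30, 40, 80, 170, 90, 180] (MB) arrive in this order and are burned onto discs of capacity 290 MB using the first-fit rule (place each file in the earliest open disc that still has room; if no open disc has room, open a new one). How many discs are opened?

  50 → disc 1 (new)  [load 50/290]
  30 → disc 1  [load 80/290]
  160 → disc 1  [load 240/290]
  180 → disc 2 (new)  [load 180/290]
  50 → disc 1  [load 290/290]
  70 → disc 2  [load 250/290]
  30 → disc 2  [load 280/290]
  40 → disc 3 (new)  [load 40/290]
  80 → disc 3  [load 120/290]
  170 → disc 3  [load 290/290]
  90 → disc 4 (new)  [load 90/290]
  180 → disc 4  [load 270/290]
4 discs opened.

4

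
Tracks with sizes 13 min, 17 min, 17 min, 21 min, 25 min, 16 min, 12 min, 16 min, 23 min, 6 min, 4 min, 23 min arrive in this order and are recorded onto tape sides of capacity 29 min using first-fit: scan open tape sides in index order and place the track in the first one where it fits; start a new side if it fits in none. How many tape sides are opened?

8

  13 → side 1 (new)  [load 13/29]
  17 → side 2 (new)  [load 17/29]
  17 → side 3 (new)  [load 17/29]
  21 → side 4 (new)  [load 21/29]
  25 → side 5 (new)  [load 25/29]
  16 → side 1  [load 29/29]
  12 → side 2  [load 29/29]
  16 → side 6 (new)  [load 16/29]
  23 → side 7 (new)  [load 23/29]
  6 → side 3  [load 23/29]
  4 → side 3  [load 27/29]
  23 → side 8 (new)  [load 23/29]
8 tape sides opened.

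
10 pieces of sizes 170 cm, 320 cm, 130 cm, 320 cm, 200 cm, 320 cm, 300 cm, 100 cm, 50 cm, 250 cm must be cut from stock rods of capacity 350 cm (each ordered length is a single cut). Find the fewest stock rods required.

Total = 320 + 320 + 320 + 300 + 250 + 200 + 170 + 130 + 100 + 50 = 2160 cm.
Lower bound: ⌈2160/350⌉ = 7 stock rods.
A packing using 7 stock rods:
  stock rod 1: 320 = 320
  stock rod 2: 320 = 320
  stock rod 3: 320 = 320
  stock rod 4: 300 + 50 = 350
  stock rod 5: 250 + 100 = 350
  stock rod 6: 200 + 130 = 330
  stock rod 7: 170 = 170
This matches the lower bound, so 7 is optimal.

7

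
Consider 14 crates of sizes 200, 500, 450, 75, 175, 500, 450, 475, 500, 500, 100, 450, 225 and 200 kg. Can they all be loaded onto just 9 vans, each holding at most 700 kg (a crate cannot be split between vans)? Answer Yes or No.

A valid assignment using 8 vans:
  van 1: 500 + 200 = 700
  van 2: 500 + 200 = 700
  van 3: 500 + 175 = 675
  van 4: 500 + 100 + 75 = 675
  van 5: 475 + 225 = 700
  van 6: 450 = 450
  van 7: 450 = 450
  van 8: 450 = 450
That uses only 8 ≤ 9, so 9 vans are enough.

Yes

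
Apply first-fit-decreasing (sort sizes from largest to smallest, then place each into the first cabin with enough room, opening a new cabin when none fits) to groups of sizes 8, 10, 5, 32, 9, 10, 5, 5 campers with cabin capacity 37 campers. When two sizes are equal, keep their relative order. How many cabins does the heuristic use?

3

Sorted descending: 32, 10, 10, 9, 8, 5, 5, 5.
  32 → cabin 1 (new)  [load 32/37]
  10 → cabin 2 (new)  [load 10/37]
  10 → cabin 2  [load 20/37]
  9 → cabin 2  [load 29/37]
  8 → cabin 2  [load 37/37]
  5 → cabin 1  [load 37/37]
  5 → cabin 3 (new)  [load 5/37]
  5 → cabin 3  [load 10/37]
3 cabins opened.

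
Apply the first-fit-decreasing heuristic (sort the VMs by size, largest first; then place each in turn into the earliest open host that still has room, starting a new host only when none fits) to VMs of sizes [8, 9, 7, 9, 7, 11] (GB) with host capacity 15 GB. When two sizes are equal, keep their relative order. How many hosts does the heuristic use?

5

Sorted descending: 11, 9, 9, 8, 7, 7.
  11 → host 1 (new)  [load 11/15]
  9 → host 2 (new)  [load 9/15]
  9 → host 3 (new)  [load 9/15]
  8 → host 4 (new)  [load 8/15]
  7 → host 4  [load 15/15]
  7 → host 5 (new)  [load 7/15]
5 hosts opened.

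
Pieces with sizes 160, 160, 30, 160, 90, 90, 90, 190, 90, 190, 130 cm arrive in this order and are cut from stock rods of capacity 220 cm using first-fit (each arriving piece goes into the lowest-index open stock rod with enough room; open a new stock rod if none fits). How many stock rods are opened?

  160 → stock rod 1 (new)  [load 160/220]
  160 → stock rod 2 (new)  [load 160/220]
  30 → stock rod 1  [load 190/220]
  160 → stock rod 3 (new)  [load 160/220]
  90 → stock rod 4 (new)  [load 90/220]
  90 → stock rod 4  [load 180/220]
  90 → stock rod 5 (new)  [load 90/220]
  190 → stock rod 6 (new)  [load 190/220]
  90 → stock rod 5  [load 180/220]
  190 → stock rod 7 (new)  [load 190/220]
  130 → stock rod 8 (new)  [load 130/220]
8 stock rods opened.

8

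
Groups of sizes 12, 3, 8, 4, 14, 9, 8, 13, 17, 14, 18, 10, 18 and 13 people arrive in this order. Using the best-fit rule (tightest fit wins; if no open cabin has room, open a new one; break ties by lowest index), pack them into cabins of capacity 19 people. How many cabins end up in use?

10

  12 → cabin 1 (new)  [load 12/19]
  3 → cabin 1  [load 15/19]
  8 → cabin 2 (new)  [load 8/19]
  4 → cabin 1  [load 19/19]
  14 → cabin 3 (new)  [load 14/19]
  9 → cabin 2  [load 17/19]
  8 → cabin 4 (new)  [load 8/19]
  13 → cabin 5 (new)  [load 13/19]
  17 → cabin 6 (new)  [load 17/19]
  14 → cabin 7 (new)  [load 14/19]
  18 → cabin 8 (new)  [load 18/19]
  10 → cabin 4  [load 18/19]
  18 → cabin 9 (new)  [load 18/19]
  13 → cabin 10 (new)  [load 13/19]
10 cabins opened.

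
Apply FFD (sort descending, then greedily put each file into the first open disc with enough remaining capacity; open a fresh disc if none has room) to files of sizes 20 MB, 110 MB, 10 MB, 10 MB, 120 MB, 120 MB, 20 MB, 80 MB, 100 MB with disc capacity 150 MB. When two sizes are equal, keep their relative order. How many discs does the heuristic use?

5

Sorted descending: 120, 120, 110, 100, 80, 20, 20, 10, 10.
  120 → disc 1 (new)  [load 120/150]
  120 → disc 2 (new)  [load 120/150]
  110 → disc 3 (new)  [load 110/150]
  100 → disc 4 (new)  [load 100/150]
  80 → disc 5 (new)  [load 80/150]
  20 → disc 1  [load 140/150]
  20 → disc 2  [load 140/150]
  10 → disc 1  [load 150/150]
  10 → disc 2  [load 150/150]
5 discs opened.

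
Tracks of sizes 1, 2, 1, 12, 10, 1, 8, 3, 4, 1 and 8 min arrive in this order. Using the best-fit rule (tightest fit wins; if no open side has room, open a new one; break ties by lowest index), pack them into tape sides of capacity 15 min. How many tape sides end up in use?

  1 → side 1 (new)  [load 1/15]
  2 → side 1  [load 3/15]
  1 → side 1  [load 4/15]
  12 → side 2 (new)  [load 12/15]
  10 → side 1  [load 14/15]
  1 → side 1  [load 15/15]
  8 → side 3 (new)  [load 8/15]
  3 → side 2  [load 15/15]
  4 → side 3  [load 12/15]
  1 → side 3  [load 13/15]
  8 → side 4 (new)  [load 8/15]
4 tape sides opened.

4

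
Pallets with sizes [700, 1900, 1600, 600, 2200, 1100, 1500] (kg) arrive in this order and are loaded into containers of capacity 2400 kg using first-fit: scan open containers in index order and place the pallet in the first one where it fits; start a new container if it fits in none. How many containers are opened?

5

  700 → container 1 (new)  [load 700/2400]
  1900 → container 2 (new)  [load 1900/2400]
  1600 → container 1  [load 2300/2400]
  600 → container 3 (new)  [load 600/2400]
  2200 → container 4 (new)  [load 2200/2400]
  1100 → container 3  [load 1700/2400]
  1500 → container 5 (new)  [load 1500/2400]
5 containers opened.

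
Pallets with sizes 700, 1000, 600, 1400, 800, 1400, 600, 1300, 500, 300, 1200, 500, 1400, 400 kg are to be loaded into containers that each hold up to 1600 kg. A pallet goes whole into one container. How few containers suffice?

Total = 1400 + 1400 + 1400 + 1300 + 1200 + 1000 + 800 + 700 + 600 + 600 + 500 + 500 + 400 + 300 = 12100 kg.
Lower bound: ⌈12100/1600⌉ = 8 containers.
A packing using 8 containers:
  container 1: 1400 = 1400
  container 2: 1400 = 1400
  container 3: 1400 = 1400
  container 4: 1300 + 300 = 1600
  container 5: 1200 + 400 = 1600
  container 6: 1000 + 600 = 1600
  container 7: 800 + 700 = 1500
  container 8: 600 + 500 + 500 = 1600
This matches the lower bound, so 8 is optimal.

8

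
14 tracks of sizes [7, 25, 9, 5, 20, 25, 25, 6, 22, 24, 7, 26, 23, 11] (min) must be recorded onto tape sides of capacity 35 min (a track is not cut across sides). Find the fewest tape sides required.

8

Total = 26 + 25 + 25 + 25 + 24 + 23 + 22 + 20 + 11 + 9 + 7 + 7 + 6 + 5 = 235 min.
Lower bound: ⌈235/35⌉ = 7 tape sides.
Also, 8 tracks each exceed 35/2 min, and no two of those can share a side, so at least 8 tape sides are needed.
A packing using 8 tape sides:
  side 1: 26 + 9 = 35
  side 2: 25 + 7 = 32
  side 3: 25 + 7 = 32
  side 4: 25 + 6 = 31
  side 5: 24 + 11 = 35
  side 6: 23 + 5 = 28
  side 7: 22 = 22
  side 8: 20 = 20
This matches the lower bound, so 8 is optimal.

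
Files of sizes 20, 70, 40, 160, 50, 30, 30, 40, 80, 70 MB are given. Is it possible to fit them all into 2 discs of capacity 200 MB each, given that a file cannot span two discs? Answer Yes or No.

Total = 590 MB; ⌈590/200⌉ = 3.
At least 3 discs are required, but only 2 are allowed.

No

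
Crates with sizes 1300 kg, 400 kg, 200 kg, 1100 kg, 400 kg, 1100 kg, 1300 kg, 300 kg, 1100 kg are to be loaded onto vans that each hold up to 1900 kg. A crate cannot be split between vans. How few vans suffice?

5

Total = 1300 + 1300 + 1100 + 1100 + 1100 + 400 + 400 + 300 + 200 = 7200 kg.
Lower bound: ⌈7200/1900⌉ = 4 vans.
Also, 5 crates each exceed 950 kg, and no two of those can share a van, so at least 5 vans are needed.
A packing using 5 vans:
  van 1: 1300 + 400 + 200 = 1900
  van 2: 1300 + 400 = 1700
  van 3: 1100 + 300 = 1400
  van 4: 1100 = 1100
  van 5: 1100 = 1100
This matches the lower bound, so 5 is optimal.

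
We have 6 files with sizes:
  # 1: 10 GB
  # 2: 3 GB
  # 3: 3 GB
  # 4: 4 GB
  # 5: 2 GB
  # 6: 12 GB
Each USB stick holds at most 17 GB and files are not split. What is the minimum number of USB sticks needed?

Total = 12 + 10 + 4 + 3 + 3 + 2 = 34 GB.
Lower bound: ⌈34/17⌉ = 2 USB sticks.
A packing using 2 USB sticks:
  USB stick 1: 12 + 3 + 2 = 17
  USB stick 2: 10 + 4 + 3 = 17
This matches the lower bound, so 2 is optimal.

2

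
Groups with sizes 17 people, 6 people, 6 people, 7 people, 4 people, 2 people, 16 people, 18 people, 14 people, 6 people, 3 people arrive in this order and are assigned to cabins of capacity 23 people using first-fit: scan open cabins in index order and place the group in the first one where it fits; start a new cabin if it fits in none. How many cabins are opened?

5

  17 → cabin 1 (new)  [load 17/23]
  6 → cabin 1  [load 23/23]
  6 → cabin 2 (new)  [load 6/23]
  7 → cabin 2  [load 13/23]
  4 → cabin 2  [load 17/23]
  2 → cabin 2  [load 19/23]
  16 → cabin 3 (new)  [load 16/23]
  18 → cabin 4 (new)  [load 18/23]
  14 → cabin 5 (new)  [load 14/23]
  6 → cabin 3  [load 22/23]
  3 → cabin 2  [load 22/23]
5 cabins opened.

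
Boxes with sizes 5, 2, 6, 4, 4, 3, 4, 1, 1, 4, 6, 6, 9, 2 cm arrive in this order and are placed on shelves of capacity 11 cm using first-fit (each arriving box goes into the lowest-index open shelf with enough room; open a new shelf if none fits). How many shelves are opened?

6

  5 → shelf 1 (new)  [load 5/11]
  2 → shelf 1  [load 7/11]
  6 → shelf 2 (new)  [load 6/11]
  4 → shelf 1  [load 11/11]
  4 → shelf 2  [load 10/11]
  3 → shelf 3 (new)  [load 3/11]
  4 → shelf 3  [load 7/11]
  1 → shelf 2  [load 11/11]
  1 → shelf 3  [load 8/11]
  4 → shelf 4 (new)  [load 4/11]
  6 → shelf 4  [load 10/11]
  6 → shelf 5 (new)  [load 6/11]
  9 → shelf 6 (new)  [load 9/11]
  2 → shelf 3  [load 10/11]
6 shelves opened.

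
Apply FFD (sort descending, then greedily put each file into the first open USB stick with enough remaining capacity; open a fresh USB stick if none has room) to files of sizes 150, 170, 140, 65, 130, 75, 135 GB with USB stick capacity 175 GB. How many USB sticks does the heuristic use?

6

Sorted descending: 170, 150, 140, 135, 130, 75, 65.
  170 → USB stick 1 (new)  [load 170/175]
  150 → USB stick 2 (new)  [load 150/175]
  140 → USB stick 3 (new)  [load 140/175]
  135 → USB stick 4 (new)  [load 135/175]
  130 → USB stick 5 (new)  [load 130/175]
  75 → USB stick 6 (new)  [load 75/175]
  65 → USB stick 6  [load 140/175]
6 USB sticks opened.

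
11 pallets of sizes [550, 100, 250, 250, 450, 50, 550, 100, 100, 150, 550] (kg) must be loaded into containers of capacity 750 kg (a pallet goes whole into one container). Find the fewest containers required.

5

Total = 550 + 550 + 550 + 450 + 250 + 250 + 150 + 100 + 100 + 100 + 50 = 3100 kg.
Lower bound: ⌈3100/750⌉ = 5 containers.
A packing using 5 containers:
  container 1: 550 + 150 + 50 = 750
  container 2: 550 + 100 + 100 = 750
  container 3: 550 + 100 = 650
  container 4: 450 + 250 = 700
  container 5: 250 = 250
This matches the lower bound, so 5 is optimal.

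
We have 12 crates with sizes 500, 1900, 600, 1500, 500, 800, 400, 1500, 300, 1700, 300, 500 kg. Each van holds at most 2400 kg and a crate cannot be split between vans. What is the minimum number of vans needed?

5

Total = 1900 + 1700 + 1500 + 1500 + 800 + 600 + 500 + 500 + 500 + 400 + 300 + 300 = 10500 kg.
Lower bound: ⌈10500/2400⌉ = 5 vans.
A packing using 5 vans:
  van 1: 1900 + 500 = 2400
  van 2: 1700 + 600 = 2300
  van 3: 1500 + 800 = 2300
  van 4: 1500 + 500 + 400 = 2400
  van 5: 500 + 300 + 300 = 1100
This matches the lower bound, so 5 is optimal.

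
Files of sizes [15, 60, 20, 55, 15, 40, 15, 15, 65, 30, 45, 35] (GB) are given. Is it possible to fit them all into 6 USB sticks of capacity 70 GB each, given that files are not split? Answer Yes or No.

Total = 410 GB; ⌈410/70⌉ = 6.
The bound of 6 does not rule out 6, but exhaustive search shows no assignment into 6 USB sticks of capacity 70 GB exists — the minimum is 7.

No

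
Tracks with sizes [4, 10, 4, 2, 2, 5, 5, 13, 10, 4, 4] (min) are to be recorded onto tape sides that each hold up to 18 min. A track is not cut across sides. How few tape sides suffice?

Total = 13 + 10 + 10 + 5 + 5 + 4 + 4 + 4 + 4 + 2 + 2 = 63 min.
Lower bound: ⌈63/18⌉ = 4 tape sides.
A packing using 4 tape sides:
  side 1: 13 + 5 = 18
  side 2: 10 + 5 + 2 = 17
  side 3: 10 + 4 + 4 = 18
  side 4: 4 + 4 + 2 = 10
This matches the lower bound, so 4 is optimal.

4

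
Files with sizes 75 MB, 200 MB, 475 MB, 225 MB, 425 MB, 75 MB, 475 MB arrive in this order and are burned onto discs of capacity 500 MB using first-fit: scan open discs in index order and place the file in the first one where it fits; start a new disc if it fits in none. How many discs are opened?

  75 → disc 1 (new)  [load 75/500]
  200 → disc 1  [load 275/500]
  475 → disc 2 (new)  [load 475/500]
  225 → disc 1  [load 500/500]
  425 → disc 3 (new)  [load 425/500]
  75 → disc 3  [load 500/500]
  475 → disc 4 (new)  [load 475/500]
4 discs opened.

4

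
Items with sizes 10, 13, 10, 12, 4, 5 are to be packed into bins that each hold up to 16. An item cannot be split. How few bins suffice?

4

Total = 13 + 12 + 10 + 10 + 5 + 4 = 54.
Lower bound: ⌈54/16⌉ = 4 bins.
A packing using 4 bins:
  bin 1: 13 = 13
  bin 2: 12 + 4 = 16
  bin 3: 10 + 5 = 15
  bin 4: 10 = 10
This matches the lower bound, so 4 is optimal.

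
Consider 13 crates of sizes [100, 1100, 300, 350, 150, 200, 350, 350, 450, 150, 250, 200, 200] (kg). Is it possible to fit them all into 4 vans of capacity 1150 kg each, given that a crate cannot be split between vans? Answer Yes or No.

A valid assignment using 4 vans:
  van 1: 1100 = 1100
  van 2: 450 + 350 + 350 = 1150
  van 3: 350 + 300 + 250 + 200 = 1100
  van 4: 200 + 200 + 150 + 150 + 100 = 800
Every load is within 1150 kg, so 4 vans suffice.

Yes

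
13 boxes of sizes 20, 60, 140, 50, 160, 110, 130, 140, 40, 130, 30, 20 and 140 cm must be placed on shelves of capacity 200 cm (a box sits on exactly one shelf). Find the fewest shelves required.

7

Total = 160 + 140 + 140 + 140 + 130 + 130 + 110 + 60 + 50 + 40 + 30 + 20 + 20 = 1170 cm.
Lower bound: ⌈1170/200⌉ = 6 shelves.
Also, 7 boxes each exceed 100 cm, and no two of those can share a shelf, so at least 7 shelves are needed.
A packing using 7 shelves:
  shelf 1: 160 + 40 = 200
  shelf 2: 140 + 60 = 200
  shelf 3: 140 + 50 = 190
  shelf 4: 140 + 30 + 20 = 190
  shelf 5: 130 + 20 = 150
  shelf 6: 130 = 130
  shelf 7: 110 = 110
This matches the lower bound, so 7 is optimal.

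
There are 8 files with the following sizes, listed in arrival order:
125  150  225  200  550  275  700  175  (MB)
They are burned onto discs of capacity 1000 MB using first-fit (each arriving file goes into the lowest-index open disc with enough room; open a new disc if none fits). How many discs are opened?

  125 → disc 1 (new)  [load 125/1000]
  150 → disc 1  [load 275/1000]
  225 → disc 1  [load 500/1000]
  200 → disc 1  [load 700/1000]
  550 → disc 2 (new)  [load 550/1000]
  275 → disc 1  [load 975/1000]
  700 → disc 3 (new)  [load 700/1000]
  175 → disc 2  [load 725/1000]
3 discs opened.

3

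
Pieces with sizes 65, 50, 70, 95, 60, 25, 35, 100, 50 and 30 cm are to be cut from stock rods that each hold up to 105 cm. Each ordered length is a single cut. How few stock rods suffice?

Total = 100 + 95 + 70 + 65 + 60 + 50 + 50 + 35 + 30 + 25 = 580 cm.
Lower bound: ⌈580/105⌉ = 6 stock rods.
A packing using 6 stock rods:
  stock rod 1: 100 = 100
  stock rod 2: 95 = 95
  stock rod 3: 70 + 35 = 105
  stock rod 4: 65 + 30 = 95
  stock rod 5: 60 + 25 = 85
  stock rod 6: 50 + 50 = 100
This matches the lower bound, so 6 is optimal.

6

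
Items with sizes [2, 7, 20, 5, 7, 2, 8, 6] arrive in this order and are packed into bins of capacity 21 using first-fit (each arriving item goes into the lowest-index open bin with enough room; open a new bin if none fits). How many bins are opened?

3

  2 → bin 1 (new)  [load 2/21]
  7 → bin 1  [load 9/21]
  20 → bin 2 (new)  [load 20/21]
  5 → bin 1  [load 14/21]
  7 → bin 1  [load 21/21]
  2 → bin 3 (new)  [load 2/21]
  8 → bin 3  [load 10/21]
  6 → bin 3  [load 16/21]
3 bins opened.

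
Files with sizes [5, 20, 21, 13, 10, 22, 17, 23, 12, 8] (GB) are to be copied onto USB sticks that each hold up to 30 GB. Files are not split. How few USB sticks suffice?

6

Total = 23 + 22 + 21 + 20 + 17 + 13 + 12 + 10 + 8 + 5 = 151 GB.
Lower bound: ⌈151/30⌉ = 6 USB sticks.
A packing using 6 USB sticks:
  USB stick 1: 23 + 5 = 28
  USB stick 2: 22 + 8 = 30
  USB stick 3: 21 = 21
  USB stick 4: 20 + 10 = 30
  USB stick 5: 17 + 13 = 30
  USB stick 6: 12 = 12
This matches the lower bound, so 6 is optimal.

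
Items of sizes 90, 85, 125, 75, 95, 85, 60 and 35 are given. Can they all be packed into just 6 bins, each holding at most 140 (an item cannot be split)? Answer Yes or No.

Yes

A valid assignment using 6 bins:
  bin 1: 125 = 125
  bin 2: 95 + 35 = 130
  bin 3: 90 = 90
  bin 4: 85 = 85
  bin 5: 85 = 85
  bin 6: 75 + 60 = 135
Every load is within 140, so 6 bins suffice.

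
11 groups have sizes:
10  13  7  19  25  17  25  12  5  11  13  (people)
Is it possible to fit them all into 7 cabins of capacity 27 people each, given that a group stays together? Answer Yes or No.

A valid assignment using 7 cabins:
  cabin 1: 25 = 25
  cabin 2: 25 = 25
  cabin 3: 19 + 7 = 26
  cabin 4: 17 + 10 = 27
  cabin 5: 13 + 13 = 26
  cabin 6: 12 + 11 = 23
  cabin 7: 5 = 5
Every load is within 27 people, so 7 cabins suffice.

Yes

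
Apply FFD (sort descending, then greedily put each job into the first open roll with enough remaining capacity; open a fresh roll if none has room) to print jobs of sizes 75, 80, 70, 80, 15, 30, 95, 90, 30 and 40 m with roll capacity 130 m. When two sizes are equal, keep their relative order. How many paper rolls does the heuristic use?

Sorted descending: 95, 90, 80, 80, 75, 70, 40, 30, 30, 15.
  95 → roll 1 (new)  [load 95/130]
  90 → roll 2 (new)  [load 90/130]
  80 → roll 3 (new)  [load 80/130]
  80 → roll 4 (new)  [load 80/130]
  75 → roll 5 (new)  [load 75/130]
  70 → roll 6 (new)  [load 70/130]
  40 → roll 2  [load 130/130]
  30 → roll 1  [load 125/130]
  30 → roll 3  [load 110/130]
  15 → roll 3  [load 125/130]
6 paper rolls opened.

6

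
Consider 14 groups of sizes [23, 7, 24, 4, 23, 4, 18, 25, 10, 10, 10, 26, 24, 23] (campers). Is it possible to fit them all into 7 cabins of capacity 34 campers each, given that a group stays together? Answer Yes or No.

Total = 231 campers; ⌈231/34⌉ = 7.
8 groups each exceed half the capacity and cannot share a cabin, forcing at least 8 cabins.
At least 8 cabins are required, but only 7 are allowed.

No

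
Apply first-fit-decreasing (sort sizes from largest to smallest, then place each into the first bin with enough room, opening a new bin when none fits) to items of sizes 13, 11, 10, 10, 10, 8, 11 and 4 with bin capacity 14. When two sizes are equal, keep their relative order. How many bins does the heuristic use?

7

Sorted descending: 13, 11, 11, 10, 10, 10, 8, 4.
  13 → bin 1 (new)  [load 13/14]
  11 → bin 2 (new)  [load 11/14]
  11 → bin 3 (new)  [load 11/14]
  10 → bin 4 (new)  [load 10/14]
  10 → bin 5 (new)  [load 10/14]
  10 → bin 6 (new)  [load 10/14]
  8 → bin 7 (new)  [load 8/14]
  4 → bin 4  [load 14/14]
7 bins opened.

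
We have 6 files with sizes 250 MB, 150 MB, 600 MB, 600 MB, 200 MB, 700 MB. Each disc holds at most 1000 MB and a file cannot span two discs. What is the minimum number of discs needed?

Total = 700 + 600 + 600 + 250 + 200 + 150 = 2500 MB.
Lower bound: ⌈2500/1000⌉ = 3 discs.
A packing using 3 discs:
  disc 1: 700 + 250 = 950
  disc 2: 600 + 200 + 150 = 950
  disc 3: 600 = 600
This matches the lower bound, so 3 is optimal.

3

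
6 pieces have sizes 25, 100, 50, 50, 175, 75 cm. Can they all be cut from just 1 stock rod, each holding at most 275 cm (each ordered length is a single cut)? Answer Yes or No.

Total = 475 cm; ⌈475/275⌉ = 2.
At least 2 stock rods are required, but only 1 is allowed.

No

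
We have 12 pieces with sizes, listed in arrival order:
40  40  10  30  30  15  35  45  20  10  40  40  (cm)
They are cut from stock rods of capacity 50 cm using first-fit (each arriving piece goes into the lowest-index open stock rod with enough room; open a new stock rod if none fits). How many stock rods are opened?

8

  40 → stock rod 1 (new)  [load 40/50]
  40 → stock rod 2 (new)  [load 40/50]
  10 → stock rod 1  [load 50/50]
  30 → stock rod 3 (new)  [load 30/50]
  30 → stock rod 4 (new)  [load 30/50]
  15 → stock rod 3  [load 45/50]
  35 → stock rod 5 (new)  [load 35/50]
  45 → stock rod 6 (new)  [load 45/50]
  20 → stock rod 4  [load 50/50]
  10 → stock rod 2  [load 50/50]
  40 → stock rod 7 (new)  [load 40/50]
  40 → stock rod 8 (new)  [load 40/50]
8 stock rods opened.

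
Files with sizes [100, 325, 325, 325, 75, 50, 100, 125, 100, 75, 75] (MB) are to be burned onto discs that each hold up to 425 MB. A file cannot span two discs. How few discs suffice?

4

Total = 325 + 325 + 325 + 125 + 100 + 100 + 100 + 75 + 75 + 75 + 50 = 1675 MB.
Lower bound: ⌈1675/425⌉ = 4 discs.
A packing using 4 discs:
  disc 1: 325 + 100 = 425
  disc 2: 325 + 100 = 425
  disc 3: 325 + 100 = 425
  disc 4: 125 + 75 + 75 + 75 + 50 = 400
This matches the lower bound, so 4 is optimal.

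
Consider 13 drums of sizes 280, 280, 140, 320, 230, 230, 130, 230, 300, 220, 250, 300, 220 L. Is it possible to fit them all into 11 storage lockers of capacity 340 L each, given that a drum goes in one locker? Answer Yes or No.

No

Total = 3130 L; ⌈3130/340⌉ = 10.
11 drums each exceed half the capacity and cannot share a locker, forcing at least 11 storage lockers.
The bound of 11 does not rule out 11, but exhaustive search shows no assignment into 11 storage lockers of capacity 340 L exists — the minimum is 12.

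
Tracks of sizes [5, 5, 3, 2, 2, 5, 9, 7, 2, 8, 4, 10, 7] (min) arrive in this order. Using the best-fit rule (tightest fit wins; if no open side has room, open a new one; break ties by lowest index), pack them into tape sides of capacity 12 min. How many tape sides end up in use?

7

  5 → side 1 (new)  [load 5/12]
  5 → side 1  [load 10/12]
  3 → side 2 (new)  [load 3/12]
  2 → side 1  [load 12/12]
  2 → side 2  [load 5/12]
  5 → side 2  [load 10/12]
  9 → side 3 (new)  [load 9/12]
  7 → side 4 (new)  [load 7/12]
  2 → side 2  [load 12/12]
  8 → side 5 (new)  [load 8/12]
  4 → side 5  [load 12/12]
  10 → side 6 (new)  [load 10/12]
  7 → side 7 (new)  [load 7/12]
7 tape sides opened.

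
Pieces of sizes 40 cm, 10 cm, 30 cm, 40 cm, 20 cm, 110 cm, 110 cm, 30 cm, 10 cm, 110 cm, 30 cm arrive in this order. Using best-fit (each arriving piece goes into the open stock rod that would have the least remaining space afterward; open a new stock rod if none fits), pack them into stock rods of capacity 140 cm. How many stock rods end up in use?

4

  40 → stock rod 1 (new)  [load 40/140]
  10 → stock rod 1  [load 50/140]
  30 → stock rod 1  [load 80/140]
  40 → stock rod 1  [load 120/140]
  20 → stock rod 1  [load 140/140]
  110 → stock rod 2 (new)  [load 110/140]
  110 → stock rod 3 (new)  [load 110/140]
  30 → stock rod 2  [load 140/140]
  10 → stock rod 3  [load 120/140]
  110 → stock rod 4 (new)  [load 110/140]
  30 → stock rod 4  [load 140/140]
4 stock rods opened.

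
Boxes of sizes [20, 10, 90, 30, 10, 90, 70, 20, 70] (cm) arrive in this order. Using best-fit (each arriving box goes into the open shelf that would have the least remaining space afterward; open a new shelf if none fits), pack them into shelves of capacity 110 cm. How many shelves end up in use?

5

  20 → shelf 1 (new)  [load 20/110]
  10 → shelf 1  [load 30/110]
  90 → shelf 2 (new)  [load 90/110]
  30 → shelf 1  [load 60/110]
  10 → shelf 2  [load 100/110]
  90 → shelf 3 (new)  [load 90/110]
  70 → shelf 4 (new)  [load 70/110]
  20 → shelf 3  [load 110/110]
  70 → shelf 5 (new)  [load 70/110]
5 shelves opened.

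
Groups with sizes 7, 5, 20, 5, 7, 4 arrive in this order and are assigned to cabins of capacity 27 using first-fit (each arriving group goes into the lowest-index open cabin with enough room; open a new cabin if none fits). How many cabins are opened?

  7 → cabin 1 (new)  [load 7/27]
  5 → cabin 1  [load 12/27]
  20 → cabin 2 (new)  [load 20/27]
  5 → cabin 1  [load 17/27]
  7 → cabin 1  [load 24/27]
  4 → cabin 2  [load 24/27]
2 cabins opened.

2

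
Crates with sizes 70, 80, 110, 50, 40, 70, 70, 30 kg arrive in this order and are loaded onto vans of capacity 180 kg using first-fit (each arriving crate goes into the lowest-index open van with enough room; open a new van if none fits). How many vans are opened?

3

  70 → van 1 (new)  [load 70/180]
  80 → van 1  [load 150/180]
  110 → van 2 (new)  [load 110/180]
  50 → van 2  [load 160/180]
  40 → van 3 (new)  [load 40/180]
  70 → van 3  [load 110/180]
  70 → van 3  [load 180/180]
  30 → van 1  [load 180/180]
3 vans opened.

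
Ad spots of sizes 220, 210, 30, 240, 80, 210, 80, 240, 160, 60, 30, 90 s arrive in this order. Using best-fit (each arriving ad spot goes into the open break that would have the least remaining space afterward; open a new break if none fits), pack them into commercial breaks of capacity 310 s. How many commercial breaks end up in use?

  220 → break 1 (new)  [load 220/310]
  210 → break 2 (new)  [load 210/310]
  30 → break 1  [load 250/310]
  240 → break 3 (new)  [load 240/310]
  80 → break 2  [load 290/310]
  210 → break 4 (new)  [load 210/310]
  80 → break 4  [load 290/310]
  240 → break 5 (new)  [load 240/310]
  160 → break 6 (new)  [load 160/310]
  60 → break 1  [load 310/310]
  30 → break 3  [load 270/310]
  90 → break 6  [load 250/310]
6 commercial breaks opened.

6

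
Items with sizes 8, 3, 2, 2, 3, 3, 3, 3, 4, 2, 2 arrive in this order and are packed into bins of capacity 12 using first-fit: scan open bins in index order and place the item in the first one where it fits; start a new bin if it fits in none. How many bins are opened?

  8 → bin 1 (new)  [load 8/12]
  3 → bin 1  [load 11/12]
  2 → bin 2 (new)  [load 2/12]
  2 → bin 2  [load 4/12]
  3 → bin 2  [load 7/12]
  3 → bin 2  [load 10/12]
  3 → bin 3 (new)  [load 3/12]
  3 → bin 3  [load 6/12]
  4 → bin 3  [load 10/12]
  2 → bin 2  [load 12/12]
  2 → bin 3  [load 12/12]
3 bins opened.

3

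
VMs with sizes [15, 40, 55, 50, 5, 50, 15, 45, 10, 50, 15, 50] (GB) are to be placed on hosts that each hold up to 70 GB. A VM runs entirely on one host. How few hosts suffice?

7

Total = 55 + 50 + 50 + 50 + 50 + 45 + 40 + 15 + 15 + 15 + 10 + 5 = 400 GB.
Lower bound: ⌈400/70⌉ = 6 hosts.
Also, 7 VMs each exceed 35 GB, and no two of those can share a host, so at least 7 hosts are needed.
A packing using 7 hosts:
  host 1: 55 + 15 = 70
  host 2: 50 + 15 + 5 = 70
  host 3: 50 + 15 = 65
  host 4: 50 + 10 = 60
  host 5: 50 = 50
  host 6: 45 = 45
  host 7: 40 = 40
This matches the lower bound, so 7 is optimal.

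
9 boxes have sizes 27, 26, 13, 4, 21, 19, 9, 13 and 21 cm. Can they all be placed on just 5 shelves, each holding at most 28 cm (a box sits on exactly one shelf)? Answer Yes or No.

Total = 153 cm; ⌈153/28⌉ = 6.
At least 6 shelves are required, but only 5 are allowed.

No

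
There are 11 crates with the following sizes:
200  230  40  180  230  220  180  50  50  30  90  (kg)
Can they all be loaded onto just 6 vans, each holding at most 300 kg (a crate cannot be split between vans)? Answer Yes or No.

A valid assignment using 6 vans:
  van 1: 230 + 50 = 280
  van 2: 230 + 50 = 280
  van 3: 220 + 40 + 30 = 290
  van 4: 200 + 90 = 290
  van 5: 180 = 180
  van 6: 180 = 180
Every load is within 300 kg, so 6 vans suffice.

Yes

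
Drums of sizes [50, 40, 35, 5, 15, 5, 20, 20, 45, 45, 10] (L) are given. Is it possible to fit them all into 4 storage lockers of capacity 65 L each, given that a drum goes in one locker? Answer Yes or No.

Total = 290 L; ⌈290/65⌉ = 5.
At least 5 storage lockers are required, but only 4 are allowed.

No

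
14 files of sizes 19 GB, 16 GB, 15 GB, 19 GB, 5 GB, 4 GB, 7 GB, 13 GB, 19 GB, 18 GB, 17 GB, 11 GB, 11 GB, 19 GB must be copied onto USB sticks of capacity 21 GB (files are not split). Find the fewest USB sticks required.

11

Total = 19 + 19 + 19 + 19 + 18 + 17 + 16 + 15 + 13 + 11 + 11 + 7 + 5 + 4 = 193 GB.
Lower bound: ⌈193/21⌉ = 10 USB sticks.
Also, 11 files each exceed 21/2 GB, and no two of those can share a USB stick, so at least 11 USB sticks are needed.
A packing using 11 USB sticks:
  USB stick 1: 19 = 19
  USB stick 2: 19 = 19
  USB stick 3: 19 = 19
  USB stick 4: 19 = 19
  USB stick 5: 18 = 18
  USB stick 6: 17 + 4 = 21
  USB stick 7: 16 + 5 = 21
  USB stick 8: 15 = 15
  USB stick 9: 13 + 7 = 20
  USB stick 10: 11 = 11
  USB stick 11: 11 = 11
This matches the lower bound, so 11 is optimal.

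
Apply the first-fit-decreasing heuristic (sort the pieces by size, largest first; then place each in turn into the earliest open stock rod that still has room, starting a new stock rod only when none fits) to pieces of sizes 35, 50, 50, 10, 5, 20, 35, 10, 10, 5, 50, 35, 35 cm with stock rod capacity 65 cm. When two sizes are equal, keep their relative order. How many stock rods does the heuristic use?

7

Sorted descending: 50, 50, 50, 35, 35, 35, 35, 20, 10, 10, 10, 5, 5.
  50 → stock rod 1 (new)  [load 50/65]
  50 → stock rod 2 (new)  [load 50/65]
  50 → stock rod 3 (new)  [load 50/65]
  35 → stock rod 4 (new)  [load 35/65]
  35 → stock rod 5 (new)  [load 35/65]
  35 → stock rod 6 (new)  [load 35/65]
  35 → stock rod 7 (new)  [load 35/65]
  20 → stock rod 4  [load 55/65]
  10 → stock rod 1  [load 60/65]
  10 → stock rod 2  [load 60/65]
  10 → stock rod 3  [load 60/65]
  5 → stock rod 1  [load 65/65]
  5 → stock rod 2  [load 65/65]
7 stock rods opened.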